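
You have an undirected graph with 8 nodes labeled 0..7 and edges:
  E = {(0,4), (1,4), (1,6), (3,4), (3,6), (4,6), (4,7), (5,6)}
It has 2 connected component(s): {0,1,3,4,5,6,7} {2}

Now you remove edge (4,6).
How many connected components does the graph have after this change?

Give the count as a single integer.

Initial component count: 2
Remove (4,6): not a bridge. Count unchanged: 2.
  After removal, components: {0,1,3,4,5,6,7} {2}
New component count: 2

Answer: 2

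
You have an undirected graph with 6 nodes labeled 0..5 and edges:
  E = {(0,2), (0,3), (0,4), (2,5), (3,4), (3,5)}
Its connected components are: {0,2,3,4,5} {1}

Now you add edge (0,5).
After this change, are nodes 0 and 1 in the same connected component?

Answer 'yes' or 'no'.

Answer: no

Derivation:
Initial components: {0,2,3,4,5} {1}
Adding edge (0,5): both already in same component {0,2,3,4,5}. No change.
New components: {0,2,3,4,5} {1}
Are 0 and 1 in the same component? no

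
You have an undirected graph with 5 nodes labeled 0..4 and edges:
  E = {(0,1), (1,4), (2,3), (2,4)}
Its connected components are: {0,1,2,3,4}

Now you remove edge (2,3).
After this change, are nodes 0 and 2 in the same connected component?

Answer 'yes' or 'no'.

Answer: yes

Derivation:
Initial components: {0,1,2,3,4}
Removing edge (2,3): it was a bridge — component count 1 -> 2.
New components: {0,1,2,4} {3}
Are 0 and 2 in the same component? yes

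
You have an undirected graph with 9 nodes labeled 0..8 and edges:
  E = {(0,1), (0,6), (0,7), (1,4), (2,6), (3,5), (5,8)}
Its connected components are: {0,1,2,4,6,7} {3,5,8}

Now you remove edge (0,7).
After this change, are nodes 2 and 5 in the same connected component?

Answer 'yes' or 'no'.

Initial components: {0,1,2,4,6,7} {3,5,8}
Removing edge (0,7): it was a bridge — component count 2 -> 3.
New components: {0,1,2,4,6} {3,5,8} {7}
Are 2 and 5 in the same component? no

Answer: no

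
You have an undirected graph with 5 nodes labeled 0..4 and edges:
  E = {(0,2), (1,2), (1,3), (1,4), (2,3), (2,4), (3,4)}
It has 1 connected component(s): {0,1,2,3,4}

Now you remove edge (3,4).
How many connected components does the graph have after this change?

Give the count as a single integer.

Initial component count: 1
Remove (3,4): not a bridge. Count unchanged: 1.
  After removal, components: {0,1,2,3,4}
New component count: 1

Answer: 1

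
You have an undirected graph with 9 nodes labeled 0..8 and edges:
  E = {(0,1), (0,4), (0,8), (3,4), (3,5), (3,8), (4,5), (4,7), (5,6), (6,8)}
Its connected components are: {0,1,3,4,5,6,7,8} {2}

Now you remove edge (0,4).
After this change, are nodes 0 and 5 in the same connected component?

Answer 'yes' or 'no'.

Initial components: {0,1,3,4,5,6,7,8} {2}
Removing edge (0,4): not a bridge — component count unchanged at 2.
New components: {0,1,3,4,5,6,7,8} {2}
Are 0 and 5 in the same component? yes

Answer: yes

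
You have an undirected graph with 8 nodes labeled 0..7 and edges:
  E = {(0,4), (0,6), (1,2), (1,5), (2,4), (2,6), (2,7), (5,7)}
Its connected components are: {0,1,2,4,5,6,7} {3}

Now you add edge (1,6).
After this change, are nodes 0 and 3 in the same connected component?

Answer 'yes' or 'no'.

Initial components: {0,1,2,4,5,6,7} {3}
Adding edge (1,6): both already in same component {0,1,2,4,5,6,7}. No change.
New components: {0,1,2,4,5,6,7} {3}
Are 0 and 3 in the same component? no

Answer: no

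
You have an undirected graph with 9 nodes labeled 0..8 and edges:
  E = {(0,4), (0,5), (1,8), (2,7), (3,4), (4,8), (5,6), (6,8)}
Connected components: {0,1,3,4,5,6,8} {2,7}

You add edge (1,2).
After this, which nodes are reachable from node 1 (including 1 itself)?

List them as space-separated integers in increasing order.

Before: nodes reachable from 1: {0,1,3,4,5,6,8}
Adding (1,2): merges 1's component with another. Reachability grows.
After: nodes reachable from 1: {0,1,2,3,4,5,6,7,8}

Answer: 0 1 2 3 4 5 6 7 8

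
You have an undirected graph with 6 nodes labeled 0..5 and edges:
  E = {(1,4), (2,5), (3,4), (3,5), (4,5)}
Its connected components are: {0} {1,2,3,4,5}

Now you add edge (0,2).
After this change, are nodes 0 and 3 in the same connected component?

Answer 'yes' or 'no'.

Answer: yes

Derivation:
Initial components: {0} {1,2,3,4,5}
Adding edge (0,2): merges {0} and {1,2,3,4,5}.
New components: {0,1,2,3,4,5}
Are 0 and 3 in the same component? yes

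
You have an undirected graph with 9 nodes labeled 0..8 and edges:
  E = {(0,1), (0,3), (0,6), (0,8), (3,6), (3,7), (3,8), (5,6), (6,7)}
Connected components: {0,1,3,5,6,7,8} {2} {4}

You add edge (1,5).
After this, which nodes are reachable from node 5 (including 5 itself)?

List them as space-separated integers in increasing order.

Before: nodes reachable from 5: {0,1,3,5,6,7,8}
Adding (1,5): both endpoints already in same component. Reachability from 5 unchanged.
After: nodes reachable from 5: {0,1,3,5,6,7,8}

Answer: 0 1 3 5 6 7 8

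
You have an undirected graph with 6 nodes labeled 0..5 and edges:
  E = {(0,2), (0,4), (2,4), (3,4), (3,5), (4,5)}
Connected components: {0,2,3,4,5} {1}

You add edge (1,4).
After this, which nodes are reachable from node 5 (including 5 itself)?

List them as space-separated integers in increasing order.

Answer: 0 1 2 3 4 5

Derivation:
Before: nodes reachable from 5: {0,2,3,4,5}
Adding (1,4): merges 5's component with another. Reachability grows.
After: nodes reachable from 5: {0,1,2,3,4,5}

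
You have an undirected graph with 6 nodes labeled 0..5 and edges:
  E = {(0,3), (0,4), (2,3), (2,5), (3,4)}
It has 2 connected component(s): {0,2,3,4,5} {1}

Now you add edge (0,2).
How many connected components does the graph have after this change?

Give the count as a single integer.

Initial component count: 2
Add (0,2): endpoints already in same component. Count unchanged: 2.
New component count: 2

Answer: 2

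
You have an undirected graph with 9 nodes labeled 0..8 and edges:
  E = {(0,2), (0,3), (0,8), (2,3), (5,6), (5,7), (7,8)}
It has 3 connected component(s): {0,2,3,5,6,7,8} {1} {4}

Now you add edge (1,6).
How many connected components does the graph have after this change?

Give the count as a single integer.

Answer: 2

Derivation:
Initial component count: 3
Add (1,6): merges two components. Count decreases: 3 -> 2.
New component count: 2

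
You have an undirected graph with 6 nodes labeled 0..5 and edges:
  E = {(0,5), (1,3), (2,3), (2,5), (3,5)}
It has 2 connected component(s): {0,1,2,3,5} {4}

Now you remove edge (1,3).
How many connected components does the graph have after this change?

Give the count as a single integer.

Initial component count: 2
Remove (1,3): it was a bridge. Count increases: 2 -> 3.
  After removal, components: {0,2,3,5} {1} {4}
New component count: 3

Answer: 3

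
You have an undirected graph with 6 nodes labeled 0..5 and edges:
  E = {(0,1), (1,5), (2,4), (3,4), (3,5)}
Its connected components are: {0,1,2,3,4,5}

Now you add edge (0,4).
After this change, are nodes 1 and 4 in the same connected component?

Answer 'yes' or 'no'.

Initial components: {0,1,2,3,4,5}
Adding edge (0,4): both already in same component {0,1,2,3,4,5}. No change.
New components: {0,1,2,3,4,5}
Are 1 and 4 in the same component? yes

Answer: yes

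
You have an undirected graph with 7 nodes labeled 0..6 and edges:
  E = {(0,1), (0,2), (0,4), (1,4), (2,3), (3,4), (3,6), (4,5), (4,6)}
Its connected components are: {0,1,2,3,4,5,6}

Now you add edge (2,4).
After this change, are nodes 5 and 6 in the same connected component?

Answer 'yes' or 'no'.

Initial components: {0,1,2,3,4,5,6}
Adding edge (2,4): both already in same component {0,1,2,3,4,5,6}. No change.
New components: {0,1,2,3,4,5,6}
Are 5 and 6 in the same component? yes

Answer: yes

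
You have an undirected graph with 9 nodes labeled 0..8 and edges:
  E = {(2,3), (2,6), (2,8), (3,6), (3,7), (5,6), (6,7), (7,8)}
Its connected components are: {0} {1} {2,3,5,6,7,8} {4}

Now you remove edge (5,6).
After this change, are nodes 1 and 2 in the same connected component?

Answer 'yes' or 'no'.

Initial components: {0} {1} {2,3,5,6,7,8} {4}
Removing edge (5,6): it was a bridge — component count 4 -> 5.
New components: {0} {1} {2,3,6,7,8} {4} {5}
Are 1 and 2 in the same component? no

Answer: no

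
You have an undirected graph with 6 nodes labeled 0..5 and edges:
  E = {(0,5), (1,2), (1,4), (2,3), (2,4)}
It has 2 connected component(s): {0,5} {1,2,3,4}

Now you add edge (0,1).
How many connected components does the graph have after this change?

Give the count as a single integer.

Answer: 1

Derivation:
Initial component count: 2
Add (0,1): merges two components. Count decreases: 2 -> 1.
New component count: 1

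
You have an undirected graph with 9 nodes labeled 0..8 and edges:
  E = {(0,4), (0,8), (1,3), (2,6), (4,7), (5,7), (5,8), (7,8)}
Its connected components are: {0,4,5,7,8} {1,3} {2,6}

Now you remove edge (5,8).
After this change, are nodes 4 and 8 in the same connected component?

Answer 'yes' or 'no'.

Answer: yes

Derivation:
Initial components: {0,4,5,7,8} {1,3} {2,6}
Removing edge (5,8): not a bridge — component count unchanged at 3.
New components: {0,4,5,7,8} {1,3} {2,6}
Are 4 and 8 in the same component? yes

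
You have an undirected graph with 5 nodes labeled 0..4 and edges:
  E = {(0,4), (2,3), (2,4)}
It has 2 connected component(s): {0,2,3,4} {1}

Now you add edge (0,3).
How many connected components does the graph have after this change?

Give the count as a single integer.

Answer: 2

Derivation:
Initial component count: 2
Add (0,3): endpoints already in same component. Count unchanged: 2.
New component count: 2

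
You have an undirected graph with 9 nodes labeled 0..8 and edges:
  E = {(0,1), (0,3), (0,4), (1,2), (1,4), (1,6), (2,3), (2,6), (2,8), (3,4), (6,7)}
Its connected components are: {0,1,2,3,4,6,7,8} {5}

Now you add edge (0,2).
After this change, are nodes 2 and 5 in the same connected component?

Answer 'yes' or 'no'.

Answer: no

Derivation:
Initial components: {0,1,2,3,4,6,7,8} {5}
Adding edge (0,2): both already in same component {0,1,2,3,4,6,7,8}. No change.
New components: {0,1,2,3,4,6,7,8} {5}
Are 2 and 5 in the same component? no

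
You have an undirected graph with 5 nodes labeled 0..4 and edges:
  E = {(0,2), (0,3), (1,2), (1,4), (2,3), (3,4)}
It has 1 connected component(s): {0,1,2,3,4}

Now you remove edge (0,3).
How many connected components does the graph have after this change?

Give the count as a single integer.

Answer: 1

Derivation:
Initial component count: 1
Remove (0,3): not a bridge. Count unchanged: 1.
  After removal, components: {0,1,2,3,4}
New component count: 1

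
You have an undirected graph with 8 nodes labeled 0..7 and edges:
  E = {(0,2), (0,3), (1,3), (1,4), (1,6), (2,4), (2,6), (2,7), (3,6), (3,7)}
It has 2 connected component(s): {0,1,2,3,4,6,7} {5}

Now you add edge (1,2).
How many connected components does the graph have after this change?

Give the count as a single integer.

Initial component count: 2
Add (1,2): endpoints already in same component. Count unchanged: 2.
New component count: 2

Answer: 2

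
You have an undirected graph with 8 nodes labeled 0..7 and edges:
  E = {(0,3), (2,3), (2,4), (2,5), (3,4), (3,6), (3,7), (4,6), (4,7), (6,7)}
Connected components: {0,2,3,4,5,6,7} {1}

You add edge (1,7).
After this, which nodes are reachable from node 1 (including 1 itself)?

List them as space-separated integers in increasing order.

Answer: 0 1 2 3 4 5 6 7

Derivation:
Before: nodes reachable from 1: {1}
Adding (1,7): merges 1's component with another. Reachability grows.
After: nodes reachable from 1: {0,1,2,3,4,5,6,7}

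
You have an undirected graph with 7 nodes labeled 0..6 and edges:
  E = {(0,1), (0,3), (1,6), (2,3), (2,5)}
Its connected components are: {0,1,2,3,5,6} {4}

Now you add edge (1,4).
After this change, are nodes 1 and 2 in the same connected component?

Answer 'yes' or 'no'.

Answer: yes

Derivation:
Initial components: {0,1,2,3,5,6} {4}
Adding edge (1,4): merges {0,1,2,3,5,6} and {4}.
New components: {0,1,2,3,4,5,6}
Are 1 and 2 in the same component? yes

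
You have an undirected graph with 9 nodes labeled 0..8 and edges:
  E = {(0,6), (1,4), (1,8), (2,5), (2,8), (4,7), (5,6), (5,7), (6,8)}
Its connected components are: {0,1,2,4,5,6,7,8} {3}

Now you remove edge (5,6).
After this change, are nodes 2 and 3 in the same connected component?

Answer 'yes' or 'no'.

Answer: no

Derivation:
Initial components: {0,1,2,4,5,6,7,8} {3}
Removing edge (5,6): not a bridge — component count unchanged at 2.
New components: {0,1,2,4,5,6,7,8} {3}
Are 2 and 3 in the same component? no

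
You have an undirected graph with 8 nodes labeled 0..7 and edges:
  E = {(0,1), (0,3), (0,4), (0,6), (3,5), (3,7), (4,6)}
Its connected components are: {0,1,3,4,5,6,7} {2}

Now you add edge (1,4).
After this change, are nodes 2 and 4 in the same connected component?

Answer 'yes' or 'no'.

Initial components: {0,1,3,4,5,6,7} {2}
Adding edge (1,4): both already in same component {0,1,3,4,5,6,7}. No change.
New components: {0,1,3,4,5,6,7} {2}
Are 2 and 4 in the same component? no

Answer: no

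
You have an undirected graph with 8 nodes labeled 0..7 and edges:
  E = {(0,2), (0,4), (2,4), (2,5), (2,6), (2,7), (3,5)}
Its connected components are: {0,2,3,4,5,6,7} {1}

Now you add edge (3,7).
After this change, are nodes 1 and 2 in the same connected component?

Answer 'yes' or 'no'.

Initial components: {0,2,3,4,5,6,7} {1}
Adding edge (3,7): both already in same component {0,2,3,4,5,6,7}. No change.
New components: {0,2,3,4,5,6,7} {1}
Are 1 and 2 in the same component? no

Answer: no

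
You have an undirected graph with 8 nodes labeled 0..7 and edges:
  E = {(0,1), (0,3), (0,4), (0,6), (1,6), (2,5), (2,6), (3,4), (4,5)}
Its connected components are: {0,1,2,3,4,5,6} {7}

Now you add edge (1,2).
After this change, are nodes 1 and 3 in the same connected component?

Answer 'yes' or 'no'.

Initial components: {0,1,2,3,4,5,6} {7}
Adding edge (1,2): both already in same component {0,1,2,3,4,5,6}. No change.
New components: {0,1,2,3,4,5,6} {7}
Are 1 and 3 in the same component? yes

Answer: yes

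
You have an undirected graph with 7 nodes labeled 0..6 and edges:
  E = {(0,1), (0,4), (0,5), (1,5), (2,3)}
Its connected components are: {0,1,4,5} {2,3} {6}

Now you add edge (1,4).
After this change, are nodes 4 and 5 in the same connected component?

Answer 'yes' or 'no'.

Answer: yes

Derivation:
Initial components: {0,1,4,5} {2,3} {6}
Adding edge (1,4): both already in same component {0,1,4,5}. No change.
New components: {0,1,4,5} {2,3} {6}
Are 4 and 5 in the same component? yes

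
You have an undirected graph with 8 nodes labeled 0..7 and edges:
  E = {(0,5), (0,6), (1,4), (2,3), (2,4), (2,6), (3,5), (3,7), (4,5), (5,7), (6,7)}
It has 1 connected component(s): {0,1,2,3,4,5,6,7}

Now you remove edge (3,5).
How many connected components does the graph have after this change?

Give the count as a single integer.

Answer: 1

Derivation:
Initial component count: 1
Remove (3,5): not a bridge. Count unchanged: 1.
  After removal, components: {0,1,2,3,4,5,6,7}
New component count: 1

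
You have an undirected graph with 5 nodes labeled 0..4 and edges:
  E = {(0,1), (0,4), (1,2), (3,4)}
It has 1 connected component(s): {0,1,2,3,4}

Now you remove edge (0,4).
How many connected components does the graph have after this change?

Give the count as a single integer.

Initial component count: 1
Remove (0,4): it was a bridge. Count increases: 1 -> 2.
  After removal, components: {0,1,2} {3,4}
New component count: 2

Answer: 2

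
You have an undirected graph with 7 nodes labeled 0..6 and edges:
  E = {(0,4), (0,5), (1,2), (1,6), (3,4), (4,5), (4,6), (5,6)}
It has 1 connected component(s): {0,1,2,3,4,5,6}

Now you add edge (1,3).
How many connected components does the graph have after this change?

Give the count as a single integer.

Answer: 1

Derivation:
Initial component count: 1
Add (1,3): endpoints already in same component. Count unchanged: 1.
New component count: 1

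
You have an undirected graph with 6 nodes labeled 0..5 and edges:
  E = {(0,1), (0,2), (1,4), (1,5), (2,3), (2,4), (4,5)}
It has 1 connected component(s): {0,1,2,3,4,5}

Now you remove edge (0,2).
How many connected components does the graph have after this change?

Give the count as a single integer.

Initial component count: 1
Remove (0,2): not a bridge. Count unchanged: 1.
  After removal, components: {0,1,2,3,4,5}
New component count: 1

Answer: 1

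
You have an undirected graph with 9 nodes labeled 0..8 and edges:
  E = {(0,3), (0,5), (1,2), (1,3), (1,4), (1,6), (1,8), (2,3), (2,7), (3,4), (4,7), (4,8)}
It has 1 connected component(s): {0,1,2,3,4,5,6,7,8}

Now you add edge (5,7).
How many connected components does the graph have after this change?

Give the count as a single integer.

Answer: 1

Derivation:
Initial component count: 1
Add (5,7): endpoints already in same component. Count unchanged: 1.
New component count: 1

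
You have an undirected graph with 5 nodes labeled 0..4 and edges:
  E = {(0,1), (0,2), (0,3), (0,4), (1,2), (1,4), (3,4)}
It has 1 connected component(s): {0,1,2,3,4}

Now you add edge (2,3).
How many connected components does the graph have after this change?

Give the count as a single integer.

Answer: 1

Derivation:
Initial component count: 1
Add (2,3): endpoints already in same component. Count unchanged: 1.
New component count: 1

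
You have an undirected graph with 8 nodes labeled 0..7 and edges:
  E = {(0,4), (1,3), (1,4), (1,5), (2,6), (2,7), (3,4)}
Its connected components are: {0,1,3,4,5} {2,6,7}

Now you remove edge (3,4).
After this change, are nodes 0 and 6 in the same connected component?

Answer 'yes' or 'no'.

Initial components: {0,1,3,4,5} {2,6,7}
Removing edge (3,4): not a bridge — component count unchanged at 2.
New components: {0,1,3,4,5} {2,6,7}
Are 0 and 6 in the same component? no

Answer: no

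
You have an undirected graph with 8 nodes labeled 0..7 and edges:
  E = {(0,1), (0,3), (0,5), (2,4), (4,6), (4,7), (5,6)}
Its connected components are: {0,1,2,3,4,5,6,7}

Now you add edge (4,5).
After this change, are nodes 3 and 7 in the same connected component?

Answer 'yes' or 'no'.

Initial components: {0,1,2,3,4,5,6,7}
Adding edge (4,5): both already in same component {0,1,2,3,4,5,6,7}. No change.
New components: {0,1,2,3,4,5,6,7}
Are 3 and 7 in the same component? yes

Answer: yes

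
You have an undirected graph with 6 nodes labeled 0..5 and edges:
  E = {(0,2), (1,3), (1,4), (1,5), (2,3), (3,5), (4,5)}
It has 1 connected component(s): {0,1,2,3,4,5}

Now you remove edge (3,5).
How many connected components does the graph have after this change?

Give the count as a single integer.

Answer: 1

Derivation:
Initial component count: 1
Remove (3,5): not a bridge. Count unchanged: 1.
  After removal, components: {0,1,2,3,4,5}
New component count: 1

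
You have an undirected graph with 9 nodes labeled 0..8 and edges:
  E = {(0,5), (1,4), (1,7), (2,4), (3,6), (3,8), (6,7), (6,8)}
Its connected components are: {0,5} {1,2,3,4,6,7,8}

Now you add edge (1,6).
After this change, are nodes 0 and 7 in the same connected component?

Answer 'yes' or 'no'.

Answer: no

Derivation:
Initial components: {0,5} {1,2,3,4,6,7,8}
Adding edge (1,6): both already in same component {1,2,3,4,6,7,8}. No change.
New components: {0,5} {1,2,3,4,6,7,8}
Are 0 and 7 in the same component? no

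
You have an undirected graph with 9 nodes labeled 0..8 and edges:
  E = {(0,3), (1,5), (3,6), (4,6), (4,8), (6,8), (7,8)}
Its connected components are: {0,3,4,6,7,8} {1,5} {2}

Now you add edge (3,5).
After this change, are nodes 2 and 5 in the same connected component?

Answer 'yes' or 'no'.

Initial components: {0,3,4,6,7,8} {1,5} {2}
Adding edge (3,5): merges {0,3,4,6,7,8} and {1,5}.
New components: {0,1,3,4,5,6,7,8} {2}
Are 2 and 5 in the same component? no

Answer: no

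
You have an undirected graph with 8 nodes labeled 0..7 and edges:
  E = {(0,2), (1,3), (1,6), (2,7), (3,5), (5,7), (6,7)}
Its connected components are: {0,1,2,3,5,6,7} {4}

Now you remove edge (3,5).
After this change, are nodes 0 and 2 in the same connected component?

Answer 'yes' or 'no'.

Initial components: {0,1,2,3,5,6,7} {4}
Removing edge (3,5): not a bridge — component count unchanged at 2.
New components: {0,1,2,3,5,6,7} {4}
Are 0 and 2 in the same component? yes

Answer: yes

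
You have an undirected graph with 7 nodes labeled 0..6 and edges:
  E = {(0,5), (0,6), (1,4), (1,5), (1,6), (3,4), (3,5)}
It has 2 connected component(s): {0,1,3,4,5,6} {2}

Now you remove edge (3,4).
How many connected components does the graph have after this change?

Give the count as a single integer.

Answer: 2

Derivation:
Initial component count: 2
Remove (3,4): not a bridge. Count unchanged: 2.
  After removal, components: {0,1,3,4,5,6} {2}
New component count: 2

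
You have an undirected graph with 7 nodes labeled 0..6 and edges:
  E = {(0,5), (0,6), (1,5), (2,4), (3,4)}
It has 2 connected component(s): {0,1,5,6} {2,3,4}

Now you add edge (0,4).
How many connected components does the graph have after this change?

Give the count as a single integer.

Answer: 1

Derivation:
Initial component count: 2
Add (0,4): merges two components. Count decreases: 2 -> 1.
New component count: 1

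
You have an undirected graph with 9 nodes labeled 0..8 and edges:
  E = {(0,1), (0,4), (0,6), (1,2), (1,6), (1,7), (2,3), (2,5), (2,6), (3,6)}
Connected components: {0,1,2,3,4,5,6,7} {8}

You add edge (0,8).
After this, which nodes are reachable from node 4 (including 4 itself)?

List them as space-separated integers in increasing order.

Before: nodes reachable from 4: {0,1,2,3,4,5,6,7}
Adding (0,8): merges 4's component with another. Reachability grows.
After: nodes reachable from 4: {0,1,2,3,4,5,6,7,8}

Answer: 0 1 2 3 4 5 6 7 8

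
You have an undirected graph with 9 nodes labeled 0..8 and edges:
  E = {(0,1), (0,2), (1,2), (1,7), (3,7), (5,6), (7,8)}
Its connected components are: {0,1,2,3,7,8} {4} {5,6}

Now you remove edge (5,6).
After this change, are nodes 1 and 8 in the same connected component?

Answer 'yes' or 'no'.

Initial components: {0,1,2,3,7,8} {4} {5,6}
Removing edge (5,6): it was a bridge — component count 3 -> 4.
New components: {0,1,2,3,7,8} {4} {5} {6}
Are 1 and 8 in the same component? yes

Answer: yes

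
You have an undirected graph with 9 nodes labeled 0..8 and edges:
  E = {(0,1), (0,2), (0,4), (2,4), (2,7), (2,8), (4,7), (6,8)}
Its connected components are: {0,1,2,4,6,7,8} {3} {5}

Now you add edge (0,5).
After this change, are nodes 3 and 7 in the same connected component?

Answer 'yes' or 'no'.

Initial components: {0,1,2,4,6,7,8} {3} {5}
Adding edge (0,5): merges {0,1,2,4,6,7,8} and {5}.
New components: {0,1,2,4,5,6,7,8} {3}
Are 3 and 7 in the same component? no

Answer: no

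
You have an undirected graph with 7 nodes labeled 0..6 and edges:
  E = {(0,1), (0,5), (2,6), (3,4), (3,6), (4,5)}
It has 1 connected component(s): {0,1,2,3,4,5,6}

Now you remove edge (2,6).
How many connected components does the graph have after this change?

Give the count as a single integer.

Answer: 2

Derivation:
Initial component count: 1
Remove (2,6): it was a bridge. Count increases: 1 -> 2.
  After removal, components: {0,1,3,4,5,6} {2}
New component count: 2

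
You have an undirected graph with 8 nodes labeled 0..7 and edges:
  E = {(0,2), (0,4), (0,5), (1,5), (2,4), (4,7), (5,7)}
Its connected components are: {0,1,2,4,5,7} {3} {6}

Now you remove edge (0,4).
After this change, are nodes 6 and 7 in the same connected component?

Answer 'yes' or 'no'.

Initial components: {0,1,2,4,5,7} {3} {6}
Removing edge (0,4): not a bridge — component count unchanged at 3.
New components: {0,1,2,4,5,7} {3} {6}
Are 6 and 7 in the same component? no

Answer: no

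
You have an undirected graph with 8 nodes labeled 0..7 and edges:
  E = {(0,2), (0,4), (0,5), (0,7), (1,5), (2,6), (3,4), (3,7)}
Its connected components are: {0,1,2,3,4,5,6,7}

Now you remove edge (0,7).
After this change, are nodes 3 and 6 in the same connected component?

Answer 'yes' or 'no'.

Answer: yes

Derivation:
Initial components: {0,1,2,3,4,5,6,7}
Removing edge (0,7): not a bridge — component count unchanged at 1.
New components: {0,1,2,3,4,5,6,7}
Are 3 and 6 in the same component? yes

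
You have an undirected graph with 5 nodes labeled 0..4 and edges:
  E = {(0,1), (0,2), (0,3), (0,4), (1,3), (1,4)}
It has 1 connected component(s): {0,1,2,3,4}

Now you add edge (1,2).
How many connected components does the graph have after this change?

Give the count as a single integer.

Initial component count: 1
Add (1,2): endpoints already in same component. Count unchanged: 1.
New component count: 1

Answer: 1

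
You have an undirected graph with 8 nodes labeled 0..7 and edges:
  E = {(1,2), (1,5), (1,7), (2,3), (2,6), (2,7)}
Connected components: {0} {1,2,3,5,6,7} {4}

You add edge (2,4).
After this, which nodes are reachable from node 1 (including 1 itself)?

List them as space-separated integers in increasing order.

Before: nodes reachable from 1: {1,2,3,5,6,7}
Adding (2,4): merges 1's component with another. Reachability grows.
After: nodes reachable from 1: {1,2,3,4,5,6,7}

Answer: 1 2 3 4 5 6 7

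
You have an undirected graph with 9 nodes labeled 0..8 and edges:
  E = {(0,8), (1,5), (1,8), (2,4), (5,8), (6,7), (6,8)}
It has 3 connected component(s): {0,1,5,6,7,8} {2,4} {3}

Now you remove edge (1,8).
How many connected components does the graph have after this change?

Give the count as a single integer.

Answer: 3

Derivation:
Initial component count: 3
Remove (1,8): not a bridge. Count unchanged: 3.
  After removal, components: {0,1,5,6,7,8} {2,4} {3}
New component count: 3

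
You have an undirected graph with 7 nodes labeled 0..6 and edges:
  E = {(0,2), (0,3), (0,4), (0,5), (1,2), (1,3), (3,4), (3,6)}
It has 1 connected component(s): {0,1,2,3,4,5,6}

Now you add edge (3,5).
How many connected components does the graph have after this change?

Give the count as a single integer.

Answer: 1

Derivation:
Initial component count: 1
Add (3,5): endpoints already in same component. Count unchanged: 1.
New component count: 1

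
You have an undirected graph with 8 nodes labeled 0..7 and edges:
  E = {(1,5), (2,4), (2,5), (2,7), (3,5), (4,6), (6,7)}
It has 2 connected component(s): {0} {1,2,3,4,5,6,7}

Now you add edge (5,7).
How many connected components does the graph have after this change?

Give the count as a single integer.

Answer: 2

Derivation:
Initial component count: 2
Add (5,7): endpoints already in same component. Count unchanged: 2.
New component count: 2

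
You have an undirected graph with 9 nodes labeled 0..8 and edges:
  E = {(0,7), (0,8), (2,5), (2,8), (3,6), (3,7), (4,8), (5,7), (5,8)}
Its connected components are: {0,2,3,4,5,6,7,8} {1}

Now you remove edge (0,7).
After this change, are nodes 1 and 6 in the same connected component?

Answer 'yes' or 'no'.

Initial components: {0,2,3,4,5,6,7,8} {1}
Removing edge (0,7): not a bridge — component count unchanged at 2.
New components: {0,2,3,4,5,6,7,8} {1}
Are 1 and 6 in the same component? no

Answer: no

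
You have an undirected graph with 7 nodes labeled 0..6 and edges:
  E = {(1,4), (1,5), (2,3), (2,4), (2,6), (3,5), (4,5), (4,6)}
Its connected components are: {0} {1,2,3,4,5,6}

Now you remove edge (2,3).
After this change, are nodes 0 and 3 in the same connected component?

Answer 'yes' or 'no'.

Initial components: {0} {1,2,3,4,5,6}
Removing edge (2,3): not a bridge — component count unchanged at 2.
New components: {0} {1,2,3,4,5,6}
Are 0 and 3 in the same component? no

Answer: no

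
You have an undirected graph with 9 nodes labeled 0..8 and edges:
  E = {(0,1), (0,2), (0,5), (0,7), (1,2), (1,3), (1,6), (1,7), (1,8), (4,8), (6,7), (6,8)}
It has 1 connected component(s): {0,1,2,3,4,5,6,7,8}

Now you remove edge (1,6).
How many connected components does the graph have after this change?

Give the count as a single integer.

Initial component count: 1
Remove (1,6): not a bridge. Count unchanged: 1.
  After removal, components: {0,1,2,3,4,5,6,7,8}
New component count: 1

Answer: 1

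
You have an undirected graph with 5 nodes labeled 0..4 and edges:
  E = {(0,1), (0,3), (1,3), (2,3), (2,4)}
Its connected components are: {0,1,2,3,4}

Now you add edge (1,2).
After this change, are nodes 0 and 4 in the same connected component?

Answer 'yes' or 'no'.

Initial components: {0,1,2,3,4}
Adding edge (1,2): both already in same component {0,1,2,3,4}. No change.
New components: {0,1,2,3,4}
Are 0 and 4 in the same component? yes

Answer: yes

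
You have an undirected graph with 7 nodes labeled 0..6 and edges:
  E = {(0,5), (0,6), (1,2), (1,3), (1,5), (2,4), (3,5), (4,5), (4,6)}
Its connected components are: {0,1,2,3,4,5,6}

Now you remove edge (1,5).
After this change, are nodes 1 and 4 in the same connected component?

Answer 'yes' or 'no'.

Initial components: {0,1,2,3,4,5,6}
Removing edge (1,5): not a bridge — component count unchanged at 1.
New components: {0,1,2,3,4,5,6}
Are 1 and 4 in the same component? yes

Answer: yes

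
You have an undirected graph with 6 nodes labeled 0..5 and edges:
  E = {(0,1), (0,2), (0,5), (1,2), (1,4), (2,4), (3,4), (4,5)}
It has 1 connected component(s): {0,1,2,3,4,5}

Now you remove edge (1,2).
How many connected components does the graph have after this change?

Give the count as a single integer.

Answer: 1

Derivation:
Initial component count: 1
Remove (1,2): not a bridge. Count unchanged: 1.
  After removal, components: {0,1,2,3,4,5}
New component count: 1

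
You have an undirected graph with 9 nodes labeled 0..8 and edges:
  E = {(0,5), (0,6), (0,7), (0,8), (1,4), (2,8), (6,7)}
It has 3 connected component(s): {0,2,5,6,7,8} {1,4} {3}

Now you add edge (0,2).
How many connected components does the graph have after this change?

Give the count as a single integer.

Initial component count: 3
Add (0,2): endpoints already in same component. Count unchanged: 3.
New component count: 3

Answer: 3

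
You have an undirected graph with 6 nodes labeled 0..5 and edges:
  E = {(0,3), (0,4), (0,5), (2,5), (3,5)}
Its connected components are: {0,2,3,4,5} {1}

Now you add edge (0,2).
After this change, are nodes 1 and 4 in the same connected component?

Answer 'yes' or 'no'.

Answer: no

Derivation:
Initial components: {0,2,3,4,5} {1}
Adding edge (0,2): both already in same component {0,2,3,4,5}. No change.
New components: {0,2,3,4,5} {1}
Are 1 and 4 in the same component? no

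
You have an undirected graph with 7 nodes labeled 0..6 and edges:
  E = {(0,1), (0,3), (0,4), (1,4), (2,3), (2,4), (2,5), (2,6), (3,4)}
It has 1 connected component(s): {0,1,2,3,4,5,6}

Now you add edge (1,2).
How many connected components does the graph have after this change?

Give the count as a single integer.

Answer: 1

Derivation:
Initial component count: 1
Add (1,2): endpoints already in same component. Count unchanged: 1.
New component count: 1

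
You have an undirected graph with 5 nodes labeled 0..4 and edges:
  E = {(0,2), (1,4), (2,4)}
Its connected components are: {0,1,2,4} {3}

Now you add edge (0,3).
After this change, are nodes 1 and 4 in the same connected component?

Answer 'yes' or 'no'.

Answer: yes

Derivation:
Initial components: {0,1,2,4} {3}
Adding edge (0,3): merges {0,1,2,4} and {3}.
New components: {0,1,2,3,4}
Are 1 and 4 in the same component? yes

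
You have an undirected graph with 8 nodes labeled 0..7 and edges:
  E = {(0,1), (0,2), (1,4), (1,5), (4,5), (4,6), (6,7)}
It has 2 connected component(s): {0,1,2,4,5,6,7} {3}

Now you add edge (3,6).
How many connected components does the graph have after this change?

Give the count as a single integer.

Answer: 1

Derivation:
Initial component count: 2
Add (3,6): merges two components. Count decreases: 2 -> 1.
New component count: 1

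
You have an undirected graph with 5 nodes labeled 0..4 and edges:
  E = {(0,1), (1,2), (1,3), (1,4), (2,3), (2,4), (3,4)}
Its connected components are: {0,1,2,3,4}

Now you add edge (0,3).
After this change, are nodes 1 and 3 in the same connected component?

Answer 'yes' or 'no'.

Answer: yes

Derivation:
Initial components: {0,1,2,3,4}
Adding edge (0,3): both already in same component {0,1,2,3,4}. No change.
New components: {0,1,2,3,4}
Are 1 and 3 in the same component? yes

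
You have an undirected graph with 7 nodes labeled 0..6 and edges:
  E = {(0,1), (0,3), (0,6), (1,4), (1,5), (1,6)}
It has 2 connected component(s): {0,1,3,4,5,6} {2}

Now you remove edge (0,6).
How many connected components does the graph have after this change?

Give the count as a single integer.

Initial component count: 2
Remove (0,6): not a bridge. Count unchanged: 2.
  After removal, components: {0,1,3,4,5,6} {2}
New component count: 2

Answer: 2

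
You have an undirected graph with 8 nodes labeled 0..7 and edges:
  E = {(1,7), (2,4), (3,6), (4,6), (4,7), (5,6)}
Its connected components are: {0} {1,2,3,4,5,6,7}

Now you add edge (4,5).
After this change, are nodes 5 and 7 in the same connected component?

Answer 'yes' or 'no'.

Initial components: {0} {1,2,3,4,5,6,7}
Adding edge (4,5): both already in same component {1,2,3,4,5,6,7}. No change.
New components: {0} {1,2,3,4,5,6,7}
Are 5 and 7 in the same component? yes

Answer: yes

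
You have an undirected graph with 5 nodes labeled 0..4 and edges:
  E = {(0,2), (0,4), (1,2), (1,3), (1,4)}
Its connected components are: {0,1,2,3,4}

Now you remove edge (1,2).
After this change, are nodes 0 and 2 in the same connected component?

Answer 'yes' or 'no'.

Answer: yes

Derivation:
Initial components: {0,1,2,3,4}
Removing edge (1,2): not a bridge — component count unchanged at 1.
New components: {0,1,2,3,4}
Are 0 and 2 in the same component? yes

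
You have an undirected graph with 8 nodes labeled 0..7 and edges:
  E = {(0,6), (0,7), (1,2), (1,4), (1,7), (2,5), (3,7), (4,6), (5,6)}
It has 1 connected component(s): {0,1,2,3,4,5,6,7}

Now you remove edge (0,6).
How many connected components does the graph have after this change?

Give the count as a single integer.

Initial component count: 1
Remove (0,6): not a bridge. Count unchanged: 1.
  After removal, components: {0,1,2,3,4,5,6,7}
New component count: 1

Answer: 1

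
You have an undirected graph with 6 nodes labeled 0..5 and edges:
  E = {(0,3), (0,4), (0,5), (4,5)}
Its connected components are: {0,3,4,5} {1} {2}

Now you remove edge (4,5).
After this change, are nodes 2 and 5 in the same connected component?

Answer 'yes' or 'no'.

Answer: no

Derivation:
Initial components: {0,3,4,5} {1} {2}
Removing edge (4,5): not a bridge — component count unchanged at 3.
New components: {0,3,4,5} {1} {2}
Are 2 and 5 in the same component? no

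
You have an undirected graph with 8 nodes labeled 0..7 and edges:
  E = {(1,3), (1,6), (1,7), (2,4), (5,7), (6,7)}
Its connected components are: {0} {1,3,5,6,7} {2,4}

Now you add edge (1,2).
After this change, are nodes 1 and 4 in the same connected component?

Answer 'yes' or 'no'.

Initial components: {0} {1,3,5,6,7} {2,4}
Adding edge (1,2): merges {1,3,5,6,7} and {2,4}.
New components: {0} {1,2,3,4,5,6,7}
Are 1 and 4 in the same component? yes

Answer: yes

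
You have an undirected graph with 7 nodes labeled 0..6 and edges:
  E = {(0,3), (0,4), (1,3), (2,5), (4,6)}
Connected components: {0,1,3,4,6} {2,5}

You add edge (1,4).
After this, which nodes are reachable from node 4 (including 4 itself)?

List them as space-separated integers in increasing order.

Answer: 0 1 3 4 6

Derivation:
Before: nodes reachable from 4: {0,1,3,4,6}
Adding (1,4): both endpoints already in same component. Reachability from 4 unchanged.
After: nodes reachable from 4: {0,1,3,4,6}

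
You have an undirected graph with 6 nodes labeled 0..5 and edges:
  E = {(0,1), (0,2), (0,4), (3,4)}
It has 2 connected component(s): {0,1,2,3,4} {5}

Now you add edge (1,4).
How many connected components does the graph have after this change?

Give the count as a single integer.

Answer: 2

Derivation:
Initial component count: 2
Add (1,4): endpoints already in same component. Count unchanged: 2.
New component count: 2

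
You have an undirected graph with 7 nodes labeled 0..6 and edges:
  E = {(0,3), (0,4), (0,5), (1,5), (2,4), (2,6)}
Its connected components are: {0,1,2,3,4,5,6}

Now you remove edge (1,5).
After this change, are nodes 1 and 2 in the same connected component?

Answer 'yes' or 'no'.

Answer: no

Derivation:
Initial components: {0,1,2,3,4,5,6}
Removing edge (1,5): it was a bridge — component count 1 -> 2.
New components: {0,2,3,4,5,6} {1}
Are 1 and 2 in the same component? no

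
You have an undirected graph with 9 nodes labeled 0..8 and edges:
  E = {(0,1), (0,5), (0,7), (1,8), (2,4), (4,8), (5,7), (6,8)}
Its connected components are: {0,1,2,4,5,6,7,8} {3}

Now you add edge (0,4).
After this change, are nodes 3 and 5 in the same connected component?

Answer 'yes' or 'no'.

Answer: no

Derivation:
Initial components: {0,1,2,4,5,6,7,8} {3}
Adding edge (0,4): both already in same component {0,1,2,4,5,6,7,8}. No change.
New components: {0,1,2,4,5,6,7,8} {3}
Are 3 and 5 in the same component? no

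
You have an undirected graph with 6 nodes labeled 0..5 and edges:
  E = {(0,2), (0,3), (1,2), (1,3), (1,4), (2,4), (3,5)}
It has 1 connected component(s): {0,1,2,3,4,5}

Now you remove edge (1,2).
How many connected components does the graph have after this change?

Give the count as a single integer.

Initial component count: 1
Remove (1,2): not a bridge. Count unchanged: 1.
  After removal, components: {0,1,2,3,4,5}
New component count: 1

Answer: 1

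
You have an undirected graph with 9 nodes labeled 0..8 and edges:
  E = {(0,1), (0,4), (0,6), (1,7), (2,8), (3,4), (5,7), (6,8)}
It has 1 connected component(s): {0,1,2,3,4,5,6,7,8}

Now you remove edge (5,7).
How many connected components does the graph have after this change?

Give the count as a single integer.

Answer: 2

Derivation:
Initial component count: 1
Remove (5,7): it was a bridge. Count increases: 1 -> 2.
  After removal, components: {0,1,2,3,4,6,7,8} {5}
New component count: 2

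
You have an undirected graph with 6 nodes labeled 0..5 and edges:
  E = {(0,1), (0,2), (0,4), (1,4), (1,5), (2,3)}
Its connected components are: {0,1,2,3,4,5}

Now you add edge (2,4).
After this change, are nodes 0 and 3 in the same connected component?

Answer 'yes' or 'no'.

Answer: yes

Derivation:
Initial components: {0,1,2,3,4,5}
Adding edge (2,4): both already in same component {0,1,2,3,4,5}. No change.
New components: {0,1,2,3,4,5}
Are 0 and 3 in the same component? yes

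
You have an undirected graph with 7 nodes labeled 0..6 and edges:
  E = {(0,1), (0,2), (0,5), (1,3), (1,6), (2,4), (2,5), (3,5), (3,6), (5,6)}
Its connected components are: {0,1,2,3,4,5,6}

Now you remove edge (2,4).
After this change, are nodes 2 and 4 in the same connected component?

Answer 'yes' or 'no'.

Initial components: {0,1,2,3,4,5,6}
Removing edge (2,4): it was a bridge — component count 1 -> 2.
New components: {0,1,2,3,5,6} {4}
Are 2 and 4 in the same component? no

Answer: no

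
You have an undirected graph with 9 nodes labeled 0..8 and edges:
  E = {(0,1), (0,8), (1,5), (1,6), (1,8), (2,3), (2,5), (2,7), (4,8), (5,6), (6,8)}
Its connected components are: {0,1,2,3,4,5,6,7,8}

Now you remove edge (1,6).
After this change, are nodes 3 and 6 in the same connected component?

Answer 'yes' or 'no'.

Initial components: {0,1,2,3,4,5,6,7,8}
Removing edge (1,6): not a bridge — component count unchanged at 1.
New components: {0,1,2,3,4,5,6,7,8}
Are 3 and 6 in the same component? yes

Answer: yes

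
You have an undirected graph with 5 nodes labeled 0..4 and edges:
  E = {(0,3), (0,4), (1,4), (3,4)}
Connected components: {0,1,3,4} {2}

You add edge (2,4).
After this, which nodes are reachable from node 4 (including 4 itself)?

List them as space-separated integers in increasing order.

Answer: 0 1 2 3 4

Derivation:
Before: nodes reachable from 4: {0,1,3,4}
Adding (2,4): merges 4's component with another. Reachability grows.
After: nodes reachable from 4: {0,1,2,3,4}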